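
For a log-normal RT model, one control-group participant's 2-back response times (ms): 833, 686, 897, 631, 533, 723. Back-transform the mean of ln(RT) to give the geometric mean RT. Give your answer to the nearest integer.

707 ms

ln(RT): 6.7250, 6.5309, 6.7991, 6.4473, 6.2785, 6.5834
Mean ln(RT) = 39.3642/6 = 6.56070
Geometric mean = exp(6.56070) = 706.77 ms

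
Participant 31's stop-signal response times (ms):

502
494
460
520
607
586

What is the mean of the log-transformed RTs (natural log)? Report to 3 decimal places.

ln(RT): 6.2186, 6.2025, 6.1312, 6.2538, 6.4085, 6.3733
Σ ln(RT) = 37.5880
Mean = 37.5880/6 = 6.26467

6.265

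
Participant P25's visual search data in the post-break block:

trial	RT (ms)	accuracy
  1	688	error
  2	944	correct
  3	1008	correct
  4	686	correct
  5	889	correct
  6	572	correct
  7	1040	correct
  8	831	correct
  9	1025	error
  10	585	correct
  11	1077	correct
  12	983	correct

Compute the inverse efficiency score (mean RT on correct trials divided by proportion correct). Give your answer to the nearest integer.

1034 ms

Correct trials (n=10): 944, 1008, 686, 889, 572, 1040, 831, 585, 1077, 983
Mean correct RT = 8615/10 = 861.5000 ms
Proportion correct = 10/12
IES = 861.5000 / (10/12) = 1033.800 ms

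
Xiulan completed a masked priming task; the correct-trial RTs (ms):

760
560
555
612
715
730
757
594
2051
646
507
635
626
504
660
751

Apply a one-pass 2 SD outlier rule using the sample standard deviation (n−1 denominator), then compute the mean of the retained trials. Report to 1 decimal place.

n = 16, ΣRT = 11663, M = 728.938
Σ(x−M)² = 1971864.94; s = √(1971864.94/15) = 362.571
Cutoffs: 728.938 ± 2·362.571 → [3.8, 1454.1]
Outside: 2051 → excluded.
Retained (n=15): Σ = 9612, mean = 9612/15 = 640.800

640.8 ms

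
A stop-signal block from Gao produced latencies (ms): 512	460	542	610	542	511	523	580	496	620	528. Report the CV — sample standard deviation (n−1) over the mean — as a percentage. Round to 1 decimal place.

9.0%

n = 11, Σ = 5924, M = 538.5455
Σ(x−M)² = 23278.727; s = √(23278.727/10) = 48.2480
CV = 48.2480 / 538.5455 = 0.08959 = 8.959%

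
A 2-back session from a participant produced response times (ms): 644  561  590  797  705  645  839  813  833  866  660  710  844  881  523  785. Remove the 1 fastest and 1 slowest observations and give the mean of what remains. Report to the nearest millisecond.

Sorted: 523, 561, 590, 644, 645, 660, 705, 710, 785, 797, 813, 833, 839, 844, 866, 881
Drop lowest 1 (523) and highest 1 (881)
Remaining (n=14): Σ = 10292, mean = 10292/14 = 735.143

735 ms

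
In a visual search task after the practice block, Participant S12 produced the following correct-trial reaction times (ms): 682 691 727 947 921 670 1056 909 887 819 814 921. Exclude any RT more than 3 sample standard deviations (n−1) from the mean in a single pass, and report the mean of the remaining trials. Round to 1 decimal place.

837.0 ms

n = 12, ΣRT = 10044, M = 837.000
Σ(x−M)² = 168040.00; s = √(168040.00/11) = 123.598
Cutoffs: 837.000 ± 3·123.598 → [466.2, 1207.8]
No RTs fall outside the cutoffs; all 12 retained. Mean = 10044/12 = 837.000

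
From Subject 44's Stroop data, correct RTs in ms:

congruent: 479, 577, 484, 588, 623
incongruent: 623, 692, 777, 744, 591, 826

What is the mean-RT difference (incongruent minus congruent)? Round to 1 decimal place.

M(congruent) = 2751/5 = 550.200
M(incongruent) = 4253/6 = 708.833
Difference = 708.833 − 550.200 = 158.633 ms

158.6 ms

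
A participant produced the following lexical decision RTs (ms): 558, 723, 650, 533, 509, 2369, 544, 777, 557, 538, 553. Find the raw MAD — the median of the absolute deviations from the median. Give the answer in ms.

Sorted: 509, 533, 538, 544, 553, 557, 558, 650, 723, 777, 2369 → median = 557
|x − 557|: 1, 166, 93, 24, 48, 1812, 13, 220, 0, 19, 4
Sorted deviations: 0, 1, 4, 13, 19, 24, 48, 93, 166, 220, 1812 → MAD = 24

24 ms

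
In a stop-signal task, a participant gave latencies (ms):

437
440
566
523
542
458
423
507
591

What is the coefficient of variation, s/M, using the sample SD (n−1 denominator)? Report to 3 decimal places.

n = 9, Σ = 4487, M = 498.5556
Σ(x−M)² = 30222.222; s = √(30222.222/8) = 61.4636
CV = 61.4636 / 498.5556 = 0.12328

0.123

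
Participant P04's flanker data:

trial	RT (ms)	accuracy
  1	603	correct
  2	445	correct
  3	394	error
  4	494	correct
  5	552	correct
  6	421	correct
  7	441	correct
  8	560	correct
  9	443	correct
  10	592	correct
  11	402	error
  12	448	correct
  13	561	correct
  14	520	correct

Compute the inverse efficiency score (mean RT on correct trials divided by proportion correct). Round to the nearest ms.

591 ms

Correct trials (n=12): 603, 445, 494, 552, 421, 441, 560, 443, 592, 448, 561, 520
Mean correct RT = 6080/12 = 506.6667 ms
Proportion correct = 12/14
IES = 506.6667 / (12/14) = 591.111 ms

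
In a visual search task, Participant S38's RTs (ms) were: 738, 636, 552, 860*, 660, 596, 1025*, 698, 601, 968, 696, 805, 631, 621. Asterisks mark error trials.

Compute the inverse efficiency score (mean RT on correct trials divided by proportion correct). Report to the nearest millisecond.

797 ms

Correct trials (n=12): 738, 636, 552, 660, 596, 698, 601, 968, 696, 805, 631, 621
Mean correct RT = 8202/12 = 683.5000 ms
Proportion correct = 12/14
IES = 683.5000 / (12/14) = 797.417 ms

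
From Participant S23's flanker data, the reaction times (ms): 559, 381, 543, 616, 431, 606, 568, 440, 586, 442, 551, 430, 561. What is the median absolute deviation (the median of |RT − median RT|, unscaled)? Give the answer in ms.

55 ms

Sorted: 381, 430, 431, 440, 442, 543, 551, 559, 561, 568, 586, 606, 616 → median = 551
|x − 551|: 8, 170, 8, 65, 120, 55, 17, 111, 35, 109, 0, 121, 10
Sorted deviations: 0, 8, 8, 10, 17, 35, 55, 65, 109, 111, 120, 121, 170 → MAD = 55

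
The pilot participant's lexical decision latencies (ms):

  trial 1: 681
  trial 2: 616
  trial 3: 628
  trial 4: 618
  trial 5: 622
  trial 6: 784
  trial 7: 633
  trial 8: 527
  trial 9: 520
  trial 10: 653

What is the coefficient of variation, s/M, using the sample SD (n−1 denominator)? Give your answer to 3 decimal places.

n = 10, Σ = 6282, M = 628.2000
Σ(x−M)² = 49939.600; s = √(49939.600/9) = 74.4906
CV = 74.4906 / 628.2000 = 0.11858

0.119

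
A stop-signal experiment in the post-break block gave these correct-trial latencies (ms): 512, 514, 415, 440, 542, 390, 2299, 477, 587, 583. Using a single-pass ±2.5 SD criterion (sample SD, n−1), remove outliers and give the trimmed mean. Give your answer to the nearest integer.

496 ms

n = 10, ΣRT = 6759, M = 675.900
Σ(x−M)² = 2967008.90; s = √(2967008.90/9) = 574.167
Cutoffs: 675.900 ± 2.5·574.167 → [-759.5, 2111.3]
Outside: 2299 → excluded.
Retained (n=9): Σ = 4460, mean = 4460/9 = 495.556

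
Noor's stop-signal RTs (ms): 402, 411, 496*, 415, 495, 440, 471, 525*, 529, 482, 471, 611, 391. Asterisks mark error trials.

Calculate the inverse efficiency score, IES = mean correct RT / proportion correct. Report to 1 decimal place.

Correct trials (n=11): 402, 411, 415, 495, 440, 471, 529, 482, 471, 611, 391
Mean correct RT = 5118/11 = 465.2727 ms
Proportion correct = 11/13
IES = 465.2727 / (11/13) = 549.868 ms

549.9 ms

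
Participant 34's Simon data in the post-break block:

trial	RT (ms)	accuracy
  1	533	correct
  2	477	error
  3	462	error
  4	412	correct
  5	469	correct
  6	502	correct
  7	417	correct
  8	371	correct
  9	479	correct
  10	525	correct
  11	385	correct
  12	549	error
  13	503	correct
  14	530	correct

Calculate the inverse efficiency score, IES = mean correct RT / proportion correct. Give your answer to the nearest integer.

593 ms

Correct trials (n=11): 533, 412, 469, 502, 417, 371, 479, 525, 385, 503, 530
Mean correct RT = 5126/11 = 466.0000 ms
Proportion correct = 11/14
IES = 466.0000 / (11/14) = 593.091 ms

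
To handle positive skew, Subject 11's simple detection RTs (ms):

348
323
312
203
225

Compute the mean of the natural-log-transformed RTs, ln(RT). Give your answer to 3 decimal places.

ln(RT): 5.8522, 5.7777, 5.7430, 5.3132, 5.4161
Σ ln(RT) = 28.1022
Mean = 28.1022/5 = 5.62043

5.620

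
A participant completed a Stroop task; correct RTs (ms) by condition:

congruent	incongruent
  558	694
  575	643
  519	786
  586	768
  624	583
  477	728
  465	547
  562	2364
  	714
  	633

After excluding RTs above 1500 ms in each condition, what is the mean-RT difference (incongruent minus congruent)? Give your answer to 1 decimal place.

131.6 ms

incongruent: exclude 2364
M(congruent) = 4366/8 = 545.750
M(incongruent) = 6096/9 = 677.333
Difference = 677.333 − 545.750 = 131.583 ms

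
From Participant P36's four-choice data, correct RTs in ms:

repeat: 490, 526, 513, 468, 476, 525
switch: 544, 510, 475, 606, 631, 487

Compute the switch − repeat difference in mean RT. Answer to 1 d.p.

42.5 ms

M(repeat) = 2998/6 = 499.667
M(switch) = 3253/6 = 542.167
Difference = 542.167 − 499.667 = 42.500 ms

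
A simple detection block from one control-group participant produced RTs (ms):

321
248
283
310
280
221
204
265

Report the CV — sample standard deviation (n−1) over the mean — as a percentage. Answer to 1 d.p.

n = 8, Σ = 2132, M = 266.5000
Σ(x−M)² = 11638.000; s = √(11638.000/7) = 40.7746
CV = 40.7746 / 266.5000 = 0.15300 = 15.300%

15.3%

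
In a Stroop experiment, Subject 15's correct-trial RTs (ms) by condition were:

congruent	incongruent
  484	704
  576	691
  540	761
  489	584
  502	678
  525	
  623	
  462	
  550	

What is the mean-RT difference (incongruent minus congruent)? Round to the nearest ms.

156 ms

M(congruent) = 4751/9 = 527.889
M(incongruent) = 3418/5 = 683.600
Difference = 683.600 − 527.889 = 155.711 ms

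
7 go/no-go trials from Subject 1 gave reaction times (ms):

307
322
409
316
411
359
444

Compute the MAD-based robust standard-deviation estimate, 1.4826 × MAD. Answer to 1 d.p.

74.1 ms

Sorted: 307, 316, 322, 359, 409, 411, 444 → median = 359
|x − 359| sorted: 0, 37, 43, 50, 52, 52, 85 → MAD = 50
Robust SD ≈ 1.4826 × 50 = 74.130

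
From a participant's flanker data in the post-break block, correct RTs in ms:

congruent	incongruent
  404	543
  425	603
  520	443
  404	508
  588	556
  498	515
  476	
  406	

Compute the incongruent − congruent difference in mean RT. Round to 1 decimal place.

M(congruent) = 3721/8 = 465.125
M(incongruent) = 3168/6 = 528.000
Difference = 528.000 − 465.125 = 62.875 ms

62.9 ms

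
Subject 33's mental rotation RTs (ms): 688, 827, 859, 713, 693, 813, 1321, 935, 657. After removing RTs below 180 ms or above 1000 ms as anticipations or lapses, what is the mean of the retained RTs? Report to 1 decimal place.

773.1 ms

Excluded: 1321
Retained (n=8): Σ = 6185
Mean = 6185/8 = 773.1250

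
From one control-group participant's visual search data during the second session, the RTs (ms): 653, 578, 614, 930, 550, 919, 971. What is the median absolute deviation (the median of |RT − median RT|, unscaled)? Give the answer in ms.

103 ms

Sorted: 550, 578, 614, 653, 919, 930, 971 → median = 653
|x − 653|: 0, 75, 39, 277, 103, 266, 318
Sorted deviations: 0, 39, 75, 103, 266, 277, 318 → MAD = 103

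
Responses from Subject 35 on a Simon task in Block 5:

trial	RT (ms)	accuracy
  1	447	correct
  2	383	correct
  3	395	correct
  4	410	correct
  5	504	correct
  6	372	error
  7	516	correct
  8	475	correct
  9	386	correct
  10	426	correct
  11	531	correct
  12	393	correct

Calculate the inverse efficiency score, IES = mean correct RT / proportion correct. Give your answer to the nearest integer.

Correct trials (n=11): 447, 383, 395, 410, 504, 516, 475, 386, 426, 531, 393
Mean correct RT = 4866/11 = 442.3636 ms
Proportion correct = 11/12
IES = 442.3636 / (11/12) = 482.579 ms

483 ms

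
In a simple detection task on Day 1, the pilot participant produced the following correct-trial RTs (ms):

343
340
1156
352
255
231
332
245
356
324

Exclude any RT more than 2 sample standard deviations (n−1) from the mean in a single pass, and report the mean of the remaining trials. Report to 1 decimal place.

308.7 ms

n = 10, ΣRT = 3934, M = 393.400
Σ(x−M)² = 666200.40; s = √(666200.40/9) = 272.070
Cutoffs: 393.400 ± 2·272.070 → [-150.7, 937.5]
Outside: 1156 → excluded.
Retained (n=9): Σ = 2778, mean = 2778/9 = 308.667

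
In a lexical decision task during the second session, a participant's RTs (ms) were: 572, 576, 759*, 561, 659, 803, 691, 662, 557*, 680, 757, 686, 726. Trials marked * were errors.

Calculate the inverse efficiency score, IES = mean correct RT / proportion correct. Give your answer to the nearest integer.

792 ms

Correct trials (n=11): 572, 576, 561, 659, 803, 691, 662, 680, 757, 686, 726
Mean correct RT = 7373/11 = 670.2727 ms
Proportion correct = 11/13
IES = 670.2727 / (11/13) = 792.140 ms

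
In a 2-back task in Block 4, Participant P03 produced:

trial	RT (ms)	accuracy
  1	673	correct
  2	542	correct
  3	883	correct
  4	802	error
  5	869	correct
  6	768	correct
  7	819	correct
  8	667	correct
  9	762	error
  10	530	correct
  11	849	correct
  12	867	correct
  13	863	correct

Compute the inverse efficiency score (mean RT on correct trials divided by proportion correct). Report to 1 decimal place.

Correct trials (n=11): 673, 542, 883, 869, 768, 819, 667, 530, 849, 867, 863
Mean correct RT = 8330/11 = 757.2727 ms
Proportion correct = 11/13
IES = 757.2727 / (11/13) = 894.959 ms

895.0 ms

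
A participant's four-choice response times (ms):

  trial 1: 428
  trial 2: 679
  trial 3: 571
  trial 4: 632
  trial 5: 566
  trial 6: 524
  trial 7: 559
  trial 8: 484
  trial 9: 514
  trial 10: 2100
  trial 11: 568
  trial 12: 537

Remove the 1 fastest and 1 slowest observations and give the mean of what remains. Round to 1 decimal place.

563.4 ms

Sorted: 428, 484, 514, 524, 537, 559, 566, 568, 571, 632, 679, 2100
Drop lowest 1 (428) and highest 1 (2100)
Remaining (n=10): Σ = 5634, mean = 5634/10 = 563.400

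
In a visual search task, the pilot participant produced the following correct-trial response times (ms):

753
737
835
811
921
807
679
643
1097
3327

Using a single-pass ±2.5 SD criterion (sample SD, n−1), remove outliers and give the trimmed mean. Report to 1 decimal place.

n = 10, ΣRT = 10610, M = 1061.000
Σ(x−M)² = 5854232.00; s = √(5854232.00/9) = 806.517
Cutoffs: 1061.000 ± 2.5·806.517 → [-955.3, 3077.3]
Outside: 3327 → excluded.
Retained (n=9): Σ = 7283, mean = 7283/9 = 809.222

809.2 ms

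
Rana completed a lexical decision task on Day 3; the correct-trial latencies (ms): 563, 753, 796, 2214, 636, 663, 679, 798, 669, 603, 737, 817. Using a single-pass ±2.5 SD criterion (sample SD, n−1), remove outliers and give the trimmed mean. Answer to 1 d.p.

701.3 ms

n = 12, ΣRT = 9928, M = 827.333
Σ(x−M)² = 2169362.67; s = √(2169362.67/11) = 444.089
Cutoffs: 827.333 ± 2.5·444.089 → [-282.9, 1937.6]
Outside: 2214 → excluded.
Retained (n=11): Σ = 7714, mean = 7714/11 = 701.273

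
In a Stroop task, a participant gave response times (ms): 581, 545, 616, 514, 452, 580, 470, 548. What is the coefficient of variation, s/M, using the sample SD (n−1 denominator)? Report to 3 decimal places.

0.105

n = 8, Σ = 4306, M = 538.2500
Σ(x−M)² = 22441.500; s = √(22441.500/7) = 56.6209
CV = 56.6209 / 538.2500 = 0.10519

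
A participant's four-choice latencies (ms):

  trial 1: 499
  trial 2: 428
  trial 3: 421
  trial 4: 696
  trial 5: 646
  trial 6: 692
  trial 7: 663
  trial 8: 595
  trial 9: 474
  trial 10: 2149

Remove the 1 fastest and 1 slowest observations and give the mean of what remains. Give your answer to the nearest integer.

Sorted: 421, 428, 474, 499, 595, 646, 663, 692, 696, 2149
Drop lowest 1 (421) and highest 1 (2149)
Remaining (n=8): Σ = 4693, mean = 4693/8 = 586.625

587 ms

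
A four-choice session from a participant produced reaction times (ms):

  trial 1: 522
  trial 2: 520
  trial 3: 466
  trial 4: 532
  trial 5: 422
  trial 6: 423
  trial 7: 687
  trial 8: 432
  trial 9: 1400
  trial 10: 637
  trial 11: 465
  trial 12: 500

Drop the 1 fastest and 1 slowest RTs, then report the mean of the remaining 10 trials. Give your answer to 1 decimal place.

518.4 ms

Sorted: 422, 423, 432, 465, 466, 500, 520, 522, 532, 637, 687, 1400
Drop lowest 1 (422) and highest 1 (1400)
Remaining (n=10): Σ = 5184, mean = 5184/10 = 518.400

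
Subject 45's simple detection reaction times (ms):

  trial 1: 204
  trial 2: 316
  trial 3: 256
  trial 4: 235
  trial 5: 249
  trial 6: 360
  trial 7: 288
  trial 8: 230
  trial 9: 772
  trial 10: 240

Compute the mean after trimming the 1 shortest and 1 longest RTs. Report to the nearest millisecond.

Sorted: 204, 230, 235, 240, 249, 256, 288, 316, 360, 772
Drop lowest 1 (204) and highest 1 (772)
Remaining (n=8): Σ = 2174, mean = 2174/8 = 271.750

272 ms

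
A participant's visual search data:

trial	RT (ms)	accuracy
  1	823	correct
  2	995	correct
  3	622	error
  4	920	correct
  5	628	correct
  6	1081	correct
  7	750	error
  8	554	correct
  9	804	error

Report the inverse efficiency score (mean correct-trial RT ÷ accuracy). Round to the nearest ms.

Correct trials (n=6): 823, 995, 920, 628, 1081, 554
Mean correct RT = 5001/6 = 833.5000 ms
Proportion correct = 6/9
IES = 833.5000 / (6/9) = 1250.250 ms

1250 ms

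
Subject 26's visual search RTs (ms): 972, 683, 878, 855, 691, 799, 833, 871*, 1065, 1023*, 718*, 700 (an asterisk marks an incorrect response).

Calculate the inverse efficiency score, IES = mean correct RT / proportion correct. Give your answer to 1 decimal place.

1107.6 ms

Correct trials (n=9): 972, 683, 878, 855, 691, 799, 833, 1065, 700
Mean correct RT = 7476/9 = 830.6667 ms
Proportion correct = 9/12
IES = 830.6667 / (9/12) = 1107.556 ms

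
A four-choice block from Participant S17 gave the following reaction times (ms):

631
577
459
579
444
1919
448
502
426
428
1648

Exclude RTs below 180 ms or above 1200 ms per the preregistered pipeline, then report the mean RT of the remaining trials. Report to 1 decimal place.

499.3 ms

Excluded: 1648, 1919
Retained (n=9): Σ = 4494
Mean = 4494/9 = 499.3333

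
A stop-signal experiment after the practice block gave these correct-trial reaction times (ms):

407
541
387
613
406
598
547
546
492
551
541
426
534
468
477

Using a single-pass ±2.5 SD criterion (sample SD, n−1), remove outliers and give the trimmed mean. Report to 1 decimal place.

502.3 ms

n = 15, ΣRT = 7534, M = 502.267
Σ(x−M)² = 71086.93; s = √(71086.93/14) = 71.258
Cutoffs: 502.267 ± 2.5·71.258 → [324.1, 680.4]
No RTs fall outside the cutoffs; all 15 retained. Mean = 7534/15 = 502.267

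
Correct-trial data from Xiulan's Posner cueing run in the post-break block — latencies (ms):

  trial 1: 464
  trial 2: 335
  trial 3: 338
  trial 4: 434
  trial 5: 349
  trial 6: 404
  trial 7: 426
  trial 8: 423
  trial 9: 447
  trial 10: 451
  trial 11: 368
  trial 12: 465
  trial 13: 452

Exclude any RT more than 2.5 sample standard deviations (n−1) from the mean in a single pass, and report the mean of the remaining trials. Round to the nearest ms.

412 ms

n = 13, ΣRT = 5356, M = 412.000
Σ(x−M)² = 28034.00; s = √(28034.00/12) = 48.334
Cutoffs: 412.000 ± 2.5·48.334 → [291.2, 532.8]
No RTs fall outside the cutoffs; all 13 retained. Mean = 5356/13 = 412.000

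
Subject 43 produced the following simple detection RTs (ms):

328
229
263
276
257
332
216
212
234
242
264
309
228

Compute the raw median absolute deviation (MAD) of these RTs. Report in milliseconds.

28 ms

Sorted: 212, 216, 228, 229, 234, 242, 257, 263, 264, 276, 309, 328, 332 → median = 257
|x − 257|: 71, 28, 6, 19, 0, 75, 41, 45, 23, 15, 7, 52, 29
Sorted deviations: 0, 6, 7, 15, 19, 23, 28, 29, 41, 45, 52, 71, 75 → MAD = 28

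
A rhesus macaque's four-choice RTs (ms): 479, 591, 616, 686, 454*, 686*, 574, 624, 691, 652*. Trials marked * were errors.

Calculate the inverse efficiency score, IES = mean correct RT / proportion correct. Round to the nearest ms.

Correct trials (n=7): 479, 591, 616, 686, 574, 624, 691
Mean correct RT = 4261/7 = 608.7143 ms
Proportion correct = 7/10
IES = 608.7143 / (7/10) = 869.592 ms

870 ms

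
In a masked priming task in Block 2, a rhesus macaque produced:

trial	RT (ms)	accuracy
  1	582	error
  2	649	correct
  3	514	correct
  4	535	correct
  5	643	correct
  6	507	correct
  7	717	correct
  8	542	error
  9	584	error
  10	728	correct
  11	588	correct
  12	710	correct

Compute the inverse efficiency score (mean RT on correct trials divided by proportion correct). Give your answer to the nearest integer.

828 ms

Correct trials (n=9): 649, 514, 535, 643, 507, 717, 728, 588, 710
Mean correct RT = 5591/9 = 621.2222 ms
Proportion correct = 9/12
IES = 621.2222 / (9/12) = 828.296 ms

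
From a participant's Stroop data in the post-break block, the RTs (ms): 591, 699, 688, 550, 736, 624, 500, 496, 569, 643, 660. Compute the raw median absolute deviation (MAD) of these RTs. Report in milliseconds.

64 ms

Sorted: 496, 500, 550, 569, 591, 624, 643, 660, 688, 699, 736 → median = 624
|x − 624|: 33, 75, 64, 74, 112, 0, 124, 128, 55, 19, 36
Sorted deviations: 0, 19, 33, 36, 55, 64, 74, 75, 112, 124, 128 → MAD = 64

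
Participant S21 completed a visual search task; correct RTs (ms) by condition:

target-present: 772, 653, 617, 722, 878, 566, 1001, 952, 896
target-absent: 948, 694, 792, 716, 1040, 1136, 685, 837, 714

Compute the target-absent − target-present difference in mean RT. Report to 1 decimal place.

56.1 ms

M(target-present) = 7057/9 = 784.111
M(target-absent) = 7562/9 = 840.222
Difference = 840.222 − 784.111 = 56.111 ms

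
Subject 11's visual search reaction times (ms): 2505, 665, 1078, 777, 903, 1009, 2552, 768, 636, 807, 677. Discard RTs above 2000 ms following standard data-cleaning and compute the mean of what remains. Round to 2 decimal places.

813.33 ms

Excluded: 2505, 2552
Retained (n=9): Σ = 7320
Mean = 7320/9 = 813.3333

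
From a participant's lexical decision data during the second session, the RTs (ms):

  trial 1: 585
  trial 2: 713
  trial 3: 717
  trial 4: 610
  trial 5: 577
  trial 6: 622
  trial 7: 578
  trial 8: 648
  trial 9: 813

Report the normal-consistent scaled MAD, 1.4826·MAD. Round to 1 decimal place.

Sorted: 577, 578, 585, 610, 622, 648, 713, 717, 813 → median = 622
|x − 622| sorted: 0, 12, 26, 37, 44, 45, 91, 95, 191 → MAD = 44
Robust SD ≈ 1.4826 × 44 = 65.234

65.2 ms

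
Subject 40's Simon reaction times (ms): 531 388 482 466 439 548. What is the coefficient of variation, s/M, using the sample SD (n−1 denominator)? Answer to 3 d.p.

n = 6, Σ = 2854, M = 475.6667
Σ(x−M)² = 17457.333; s = √(17457.333/5) = 59.0886
CV = 59.0886 / 475.6667 = 0.12422

0.124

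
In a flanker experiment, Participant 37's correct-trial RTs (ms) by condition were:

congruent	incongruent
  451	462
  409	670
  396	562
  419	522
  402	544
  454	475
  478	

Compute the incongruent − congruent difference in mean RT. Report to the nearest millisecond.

109 ms

M(congruent) = 3009/7 = 429.857
M(incongruent) = 3235/6 = 539.167
Difference = 539.167 − 429.857 = 109.310 ms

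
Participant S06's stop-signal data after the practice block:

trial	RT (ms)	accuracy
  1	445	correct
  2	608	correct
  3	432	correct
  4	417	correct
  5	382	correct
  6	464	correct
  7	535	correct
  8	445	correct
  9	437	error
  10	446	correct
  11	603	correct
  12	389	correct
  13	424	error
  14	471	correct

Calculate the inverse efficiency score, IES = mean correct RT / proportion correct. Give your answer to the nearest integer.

548 ms

Correct trials (n=12): 445, 608, 432, 417, 382, 464, 535, 445, 446, 603, 389, 471
Mean correct RT = 5637/12 = 469.7500 ms
Proportion correct = 12/14
IES = 469.7500 / (12/14) = 548.042 ms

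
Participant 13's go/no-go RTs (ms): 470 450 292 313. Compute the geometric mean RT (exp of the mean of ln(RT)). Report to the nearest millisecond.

ln(RT): 6.1527, 6.1092, 5.6768, 5.7462
Mean ln(RT) = 23.6849/4 = 5.92123
Geometric mean = exp(5.92123) = 372.87 ms

373 ms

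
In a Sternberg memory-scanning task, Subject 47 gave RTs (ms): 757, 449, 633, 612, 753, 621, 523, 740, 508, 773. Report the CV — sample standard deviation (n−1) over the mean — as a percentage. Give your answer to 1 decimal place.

18.3%

n = 10, Σ = 6369, M = 636.9000
Σ(x−M)² = 122838.900; s = √(122838.900/9) = 116.8279
CV = 116.8279 / 636.9000 = 0.18343 = 18.343%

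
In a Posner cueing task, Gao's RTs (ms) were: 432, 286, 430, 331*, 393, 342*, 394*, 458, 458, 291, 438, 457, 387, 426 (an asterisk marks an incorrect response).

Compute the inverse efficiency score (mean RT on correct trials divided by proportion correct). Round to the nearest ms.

516 ms

Correct trials (n=11): 432, 286, 430, 393, 458, 458, 291, 438, 457, 387, 426
Mean correct RT = 4456/11 = 405.0909 ms
Proportion correct = 11/14
IES = 405.0909 / (11/14) = 515.570 ms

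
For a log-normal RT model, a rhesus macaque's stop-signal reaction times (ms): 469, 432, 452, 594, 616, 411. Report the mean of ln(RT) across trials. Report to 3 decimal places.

6.194

ln(RT): 6.1506, 6.0684, 6.1137, 6.3869, 6.4232, 6.0186
Σ ln(RT) = 37.1614
Mean = 37.1614/6 = 6.19357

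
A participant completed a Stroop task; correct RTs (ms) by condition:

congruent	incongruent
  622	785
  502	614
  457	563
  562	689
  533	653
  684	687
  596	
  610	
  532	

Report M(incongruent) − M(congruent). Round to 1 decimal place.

M(congruent) = 5098/9 = 566.444
M(incongruent) = 3991/6 = 665.167
Difference = 665.167 − 566.444 = 98.722 ms

98.7 ms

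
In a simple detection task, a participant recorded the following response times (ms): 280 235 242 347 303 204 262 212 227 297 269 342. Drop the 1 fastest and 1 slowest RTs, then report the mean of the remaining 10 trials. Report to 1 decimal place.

Sorted: 204, 212, 227, 235, 242, 262, 269, 280, 297, 303, 342, 347
Drop lowest 1 (204) and highest 1 (347)
Remaining (n=10): Σ = 2669, mean = 2669/10 = 266.900

266.9 ms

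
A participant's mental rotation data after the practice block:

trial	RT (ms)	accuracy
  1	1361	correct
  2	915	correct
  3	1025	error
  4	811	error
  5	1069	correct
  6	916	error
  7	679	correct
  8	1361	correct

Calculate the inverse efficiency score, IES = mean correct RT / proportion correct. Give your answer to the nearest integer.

1723 ms

Correct trials (n=5): 1361, 915, 1069, 679, 1361
Mean correct RT = 5385/5 = 1077.0000 ms
Proportion correct = 5/8
IES = 1077.0000 / (5/8) = 1723.200 ms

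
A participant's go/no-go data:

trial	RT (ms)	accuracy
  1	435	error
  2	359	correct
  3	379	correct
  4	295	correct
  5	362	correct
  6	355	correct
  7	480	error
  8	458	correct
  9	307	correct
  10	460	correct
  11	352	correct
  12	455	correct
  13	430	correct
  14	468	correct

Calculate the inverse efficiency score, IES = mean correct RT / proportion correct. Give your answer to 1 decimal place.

455.0 ms

Correct trials (n=12): 359, 379, 295, 362, 355, 458, 307, 460, 352, 455, 430, 468
Mean correct RT = 4680/12 = 390.0000 ms
Proportion correct = 12/14
IES = 390.0000 / (12/14) = 455.000 ms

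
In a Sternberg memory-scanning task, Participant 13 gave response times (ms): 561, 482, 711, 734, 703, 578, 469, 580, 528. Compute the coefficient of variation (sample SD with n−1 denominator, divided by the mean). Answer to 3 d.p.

n = 9, Σ = 5346, M = 594.0000
Σ(x−M)² = 79236.000; s = √(79236.000/8) = 99.5214
CV = 99.5214 / 594.0000 = 0.16754

0.168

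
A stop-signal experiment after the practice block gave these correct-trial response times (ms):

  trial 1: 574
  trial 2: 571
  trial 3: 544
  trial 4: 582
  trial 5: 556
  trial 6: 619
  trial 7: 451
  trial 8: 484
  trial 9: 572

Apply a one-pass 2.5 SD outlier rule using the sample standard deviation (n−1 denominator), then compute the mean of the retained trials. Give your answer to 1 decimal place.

550.3 ms

n = 9, ΣRT = 4953, M = 550.333
Σ(x−M)² = 21514.00; s = √(21514.00/8) = 51.858
Cutoffs: 550.333 ± 2.5·51.858 → [420.7, 680.0]
No RTs fall outside the cutoffs; all 9 retained. Mean = 4953/9 = 550.333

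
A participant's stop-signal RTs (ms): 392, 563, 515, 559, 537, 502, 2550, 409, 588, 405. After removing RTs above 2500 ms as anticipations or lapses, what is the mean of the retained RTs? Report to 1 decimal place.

496.7 ms

Excluded: 2550
Retained (n=9): Σ = 4470
Mean = 4470/9 = 496.6667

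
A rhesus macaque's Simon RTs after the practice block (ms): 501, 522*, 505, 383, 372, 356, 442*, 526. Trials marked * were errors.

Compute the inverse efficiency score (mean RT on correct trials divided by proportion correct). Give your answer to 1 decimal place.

Correct trials (n=6): 501, 505, 383, 372, 356, 526
Mean correct RT = 2643/6 = 440.5000 ms
Proportion correct = 6/8
IES = 440.5000 / (6/8) = 587.333 ms

587.3 ms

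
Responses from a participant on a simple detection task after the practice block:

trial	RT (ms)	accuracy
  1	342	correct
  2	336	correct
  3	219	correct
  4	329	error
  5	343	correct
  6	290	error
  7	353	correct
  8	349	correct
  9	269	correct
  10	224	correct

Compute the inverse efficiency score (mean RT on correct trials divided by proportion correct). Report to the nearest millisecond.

380 ms

Correct trials (n=8): 342, 336, 219, 343, 353, 349, 269, 224
Mean correct RT = 2435/8 = 304.3750 ms
Proportion correct = 8/10
IES = 304.3750 / (8/10) = 380.469 ms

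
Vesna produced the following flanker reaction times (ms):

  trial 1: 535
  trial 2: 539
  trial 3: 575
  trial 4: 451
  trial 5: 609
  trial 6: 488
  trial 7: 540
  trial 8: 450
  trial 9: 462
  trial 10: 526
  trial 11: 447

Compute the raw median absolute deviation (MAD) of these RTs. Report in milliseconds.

Sorted: 447, 450, 451, 462, 488, 526, 535, 539, 540, 575, 609 → median = 526
|x − 526|: 9, 13, 49, 75, 83, 38, 14, 76, 64, 0, 79
Sorted deviations: 0, 9, 13, 14, 38, 49, 64, 75, 76, 79, 83 → MAD = 49

49 ms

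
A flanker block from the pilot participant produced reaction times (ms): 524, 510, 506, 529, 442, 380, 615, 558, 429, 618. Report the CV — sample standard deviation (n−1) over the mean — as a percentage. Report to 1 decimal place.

n = 10, Σ = 5111, M = 511.1000
Σ(x−M)² = 53638.900; s = √(53638.900/9) = 77.2002
CV = 77.2002 / 511.1000 = 0.15105 = 15.105%

15.1%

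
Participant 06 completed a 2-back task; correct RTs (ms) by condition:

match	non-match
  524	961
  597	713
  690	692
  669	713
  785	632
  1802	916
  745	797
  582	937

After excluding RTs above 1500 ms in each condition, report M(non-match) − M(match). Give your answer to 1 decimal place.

139.1 ms

match: exclude 1802
M(match) = 4592/7 = 656.000
M(non-match) = 6361/8 = 795.125
Difference = 795.125 − 656.000 = 139.125 ms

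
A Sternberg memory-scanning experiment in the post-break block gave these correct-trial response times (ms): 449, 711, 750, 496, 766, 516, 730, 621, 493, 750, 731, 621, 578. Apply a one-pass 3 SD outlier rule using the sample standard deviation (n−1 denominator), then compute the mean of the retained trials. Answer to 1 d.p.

n = 13, ΣRT = 8212, M = 631.692
Σ(x−M)² = 159368.77; s = √(159368.77/12) = 115.242
Cutoffs: 631.692 ± 3·115.242 → [286.0, 977.4]
No RTs fall outside the cutoffs; all 13 retained. Mean = 8212/13 = 631.692

631.7 ms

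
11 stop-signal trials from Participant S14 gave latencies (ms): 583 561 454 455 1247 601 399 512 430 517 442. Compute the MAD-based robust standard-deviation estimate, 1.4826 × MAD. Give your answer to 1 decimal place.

103.8 ms

Sorted: 399, 430, 442, 454, 455, 512, 517, 561, 583, 601, 1247 → median = 512
|x − 512| sorted: 0, 5, 49, 57, 58, 70, 71, 82, 89, 113, 735 → MAD = 70
Robust SD ≈ 1.4826 × 70 = 103.782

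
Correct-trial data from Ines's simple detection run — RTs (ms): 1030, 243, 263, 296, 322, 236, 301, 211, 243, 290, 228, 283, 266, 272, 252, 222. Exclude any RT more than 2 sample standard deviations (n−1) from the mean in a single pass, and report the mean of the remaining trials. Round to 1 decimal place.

261.9 ms

n = 16, ΣRT = 4958, M = 309.875
Σ(x−M)² = 567625.75; s = √(567625.75/15) = 194.529
Cutoffs: 309.875 ± 2·194.529 → [-79.2, 698.9]
Outside: 1030 → excluded.
Retained (n=15): Σ = 3928, mean = 3928/15 = 261.867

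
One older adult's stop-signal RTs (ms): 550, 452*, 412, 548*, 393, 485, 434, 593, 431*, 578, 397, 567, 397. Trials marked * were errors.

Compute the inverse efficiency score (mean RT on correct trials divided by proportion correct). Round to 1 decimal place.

Correct trials (n=10): 550, 412, 393, 485, 434, 593, 578, 397, 567, 397
Mean correct RT = 4806/10 = 480.6000 ms
Proportion correct = 10/13
IES = 480.6000 / (10/13) = 624.780 ms

624.8 ms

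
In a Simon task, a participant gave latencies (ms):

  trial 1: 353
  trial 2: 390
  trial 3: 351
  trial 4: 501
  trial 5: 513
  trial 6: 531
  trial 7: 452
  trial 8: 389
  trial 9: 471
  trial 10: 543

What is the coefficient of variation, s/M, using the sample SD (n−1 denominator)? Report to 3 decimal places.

n = 10, Σ = 4494, M = 449.4000
Σ(x−M)² = 48752.400; s = √(48752.400/9) = 73.5998
CV = 73.5998 / 449.4000 = 0.16377

0.164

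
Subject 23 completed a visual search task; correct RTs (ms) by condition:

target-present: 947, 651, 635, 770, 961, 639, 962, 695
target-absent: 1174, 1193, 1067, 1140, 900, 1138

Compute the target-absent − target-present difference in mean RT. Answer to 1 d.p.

319.5 ms

M(target-present) = 6260/8 = 782.500
M(target-absent) = 6612/6 = 1102.000
Difference = 1102.000 − 782.500 = 319.500 ms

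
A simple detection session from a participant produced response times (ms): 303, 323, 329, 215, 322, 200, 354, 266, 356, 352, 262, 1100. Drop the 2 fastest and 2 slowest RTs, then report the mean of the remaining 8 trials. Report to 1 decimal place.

Sorted: 200, 215, 262, 266, 303, 322, 323, 329, 352, 354, 356, 1100
Drop lowest 2 (200, 215) and highest 2 (356, 1100)
Remaining (n=8): Σ = 2511, mean = 2511/8 = 313.875

313.9 ms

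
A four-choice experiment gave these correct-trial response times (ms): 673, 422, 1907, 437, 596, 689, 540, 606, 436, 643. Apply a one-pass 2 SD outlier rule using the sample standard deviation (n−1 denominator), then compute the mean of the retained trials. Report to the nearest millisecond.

n = 10, ΣRT = 6949, M = 694.900
Σ(x−M)² = 1722088.90; s = √(1722088.90/9) = 437.428
Cutoffs: 694.900 ± 2·437.428 → [-180.0, 1569.8]
Outside: 1907 → excluded.
Retained (n=9): Σ = 5042, mean = 5042/9 = 560.222

560 ms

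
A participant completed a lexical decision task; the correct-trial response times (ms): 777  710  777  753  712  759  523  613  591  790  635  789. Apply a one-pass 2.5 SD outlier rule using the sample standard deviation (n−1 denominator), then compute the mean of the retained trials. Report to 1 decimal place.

n = 12, ΣRT = 8429, M = 702.417
Σ(x−M)² = 89346.92; s = √(89346.92/11) = 90.125
Cutoffs: 702.417 ± 2.5·90.125 → [477.1, 927.7]
No RTs fall outside the cutoffs; all 12 retained. Mean = 8429/12 = 702.417

702.4 ms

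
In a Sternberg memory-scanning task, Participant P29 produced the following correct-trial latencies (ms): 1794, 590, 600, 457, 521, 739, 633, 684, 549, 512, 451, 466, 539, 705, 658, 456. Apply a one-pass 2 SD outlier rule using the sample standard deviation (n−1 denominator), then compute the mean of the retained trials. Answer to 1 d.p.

n = 16, ΣRT = 10354, M = 647.125
Σ(x−M)² = 1533707.75; s = √(1533707.75/15) = 319.761
Cutoffs: 647.125 ± 2·319.761 → [7.6, 1286.6]
Outside: 1794 → excluded.
Retained (n=15): Σ = 8560, mean = 8560/15 = 570.667

570.7 ms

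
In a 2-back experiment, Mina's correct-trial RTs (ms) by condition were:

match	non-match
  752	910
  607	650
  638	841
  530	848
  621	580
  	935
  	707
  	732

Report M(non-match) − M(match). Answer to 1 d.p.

M(match) = 3148/5 = 629.600
M(non-match) = 6203/8 = 775.375
Difference = 775.375 − 629.600 = 145.775 ms

145.8 ms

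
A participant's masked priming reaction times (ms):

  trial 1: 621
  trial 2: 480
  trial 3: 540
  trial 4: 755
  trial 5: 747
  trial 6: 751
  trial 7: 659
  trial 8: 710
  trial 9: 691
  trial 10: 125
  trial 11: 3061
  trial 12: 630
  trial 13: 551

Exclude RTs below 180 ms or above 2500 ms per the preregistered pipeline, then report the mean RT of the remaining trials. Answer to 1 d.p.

648.6 ms

Excluded: 125, 3061
Retained (n=11): Σ = 7135
Mean = 7135/11 = 648.6364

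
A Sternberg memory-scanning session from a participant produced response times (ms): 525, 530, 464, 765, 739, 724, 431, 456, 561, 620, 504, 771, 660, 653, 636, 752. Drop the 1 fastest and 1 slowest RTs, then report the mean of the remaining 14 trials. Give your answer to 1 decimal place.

613.5 ms

Sorted: 431, 456, 464, 504, 525, 530, 561, 620, 636, 653, 660, 724, 739, 752, 765, 771
Drop lowest 1 (431) and highest 1 (771)
Remaining (n=14): Σ = 8589, mean = 8589/14 = 613.500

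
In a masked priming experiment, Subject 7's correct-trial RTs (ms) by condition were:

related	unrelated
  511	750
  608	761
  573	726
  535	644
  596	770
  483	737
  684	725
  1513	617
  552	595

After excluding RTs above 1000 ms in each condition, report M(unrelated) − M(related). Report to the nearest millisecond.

related: exclude 1513
M(related) = 4542/8 = 567.750
M(unrelated) = 6325/9 = 702.778
Difference = 702.778 − 567.750 = 135.028 ms

135 ms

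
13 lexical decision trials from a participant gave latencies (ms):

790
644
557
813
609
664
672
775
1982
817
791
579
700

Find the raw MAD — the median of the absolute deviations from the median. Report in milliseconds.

91 ms

Sorted: 557, 579, 609, 644, 664, 672, 700, 775, 790, 791, 813, 817, 1982 → median = 700
|x − 700|: 90, 56, 143, 113, 91, 36, 28, 75, 1282, 117, 91, 121, 0
Sorted deviations: 0, 28, 36, 56, 75, 90, 91, 91, 113, 117, 121, 143, 1282 → MAD = 91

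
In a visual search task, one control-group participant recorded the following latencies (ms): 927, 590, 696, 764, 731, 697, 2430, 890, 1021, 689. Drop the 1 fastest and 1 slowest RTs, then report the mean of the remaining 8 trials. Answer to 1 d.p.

Sorted: 590, 689, 696, 697, 731, 764, 890, 927, 1021, 2430
Drop lowest 1 (590) and highest 1 (2430)
Remaining (n=8): Σ = 6415, mean = 6415/8 = 801.875

801.9 ms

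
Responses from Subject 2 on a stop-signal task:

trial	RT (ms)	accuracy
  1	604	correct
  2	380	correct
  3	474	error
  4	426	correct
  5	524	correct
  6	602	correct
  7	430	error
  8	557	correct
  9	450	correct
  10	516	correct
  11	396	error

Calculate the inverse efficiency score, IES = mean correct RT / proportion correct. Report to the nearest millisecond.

Correct trials (n=8): 604, 380, 426, 524, 602, 557, 450, 516
Mean correct RT = 4059/8 = 507.3750 ms
Proportion correct = 8/11
IES = 507.3750 / (8/11) = 697.641 ms

698 ms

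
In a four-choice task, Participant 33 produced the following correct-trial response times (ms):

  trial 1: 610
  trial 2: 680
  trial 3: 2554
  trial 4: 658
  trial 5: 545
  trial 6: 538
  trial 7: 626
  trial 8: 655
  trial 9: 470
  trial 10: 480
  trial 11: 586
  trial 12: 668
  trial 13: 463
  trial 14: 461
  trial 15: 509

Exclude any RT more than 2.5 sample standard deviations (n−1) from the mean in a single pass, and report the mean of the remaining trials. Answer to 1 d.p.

567.8 ms

n = 15, ΣRT = 10503, M = 700.200
Σ(x−M)² = 3770440.40; s = √(3770440.40/14) = 518.958
Cutoffs: 700.200 ± 2.5·518.958 → [-597.2, 1997.6]
Outside: 2554 → excluded.
Retained (n=14): Σ = 7949, mean = 7949/14 = 567.786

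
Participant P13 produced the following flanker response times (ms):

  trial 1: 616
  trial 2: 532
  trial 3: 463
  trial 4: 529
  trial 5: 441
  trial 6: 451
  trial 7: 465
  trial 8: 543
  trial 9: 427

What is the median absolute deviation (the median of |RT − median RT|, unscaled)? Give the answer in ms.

Sorted: 427, 441, 451, 463, 465, 529, 532, 543, 616 → median = 465
|x − 465|: 151, 67, 2, 64, 24, 14, 0, 78, 38
Sorted deviations: 0, 2, 14, 24, 38, 64, 67, 78, 151 → MAD = 38

38 ms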